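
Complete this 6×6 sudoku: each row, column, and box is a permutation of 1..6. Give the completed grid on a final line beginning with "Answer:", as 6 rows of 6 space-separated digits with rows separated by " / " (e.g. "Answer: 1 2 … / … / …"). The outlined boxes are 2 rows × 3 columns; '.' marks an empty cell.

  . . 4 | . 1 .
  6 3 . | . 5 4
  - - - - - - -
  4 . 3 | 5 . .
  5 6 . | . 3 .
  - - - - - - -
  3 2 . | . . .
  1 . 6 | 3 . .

Step 1. [r4c3∈{1,2}] r4c3 is the only open cell in box 3 admitting 2. So r4c3=2.
Step 2. [r4c6∈{1}] r4c6 has the single candidate 1, so r4c6=1.
Step 3. [r5c3∈{5}] r5c3's peers cover all but 5 ⇒ r5c3=5.
Step 4. [r5c6∈{6}] r5c6's peers cover all but 6, so r5c6=6.
Step 5. [r3c6∈{2}] only 2 remains possible at r3c6, so r3c6=2.
Step 6. [r5c5∈{4}] only 4 remains possible at r5c5, so r5c5=4.
Step 7. [r2c4∈{2}] only 2 remains possible at r2c4 ⇒ r2c4=2.
Step 8. [r3c2∈{1}] r3c2 has the single candidate 1 ⇒ r3c2=1.
Step 9. [r6c5∈{2}] nothing but 2 survives at r6c5. So r6c5=2.
Step 10. [r2c3∈{1}] r2c3 is down to just 1 ⇒ r2c3=1.
Step 11. [r4c4∈{4}] r4c4's peers cover all but 4 ⇒ r4c4=4.
Step 12. [r3c5∈{6}] only 6 remains possible at r3c5, so r3c5=6.
Step 13. [r1c4∈{6}] r1c4 has the single candidate 6 ⇒ r1c4=6.
Step 14. [r6c2∈{4}] r6c2's peers cover all but 4 ⇒ r6c2=4.
Step 15. [r5c4∈{1}] r5c4 has the single candidate 1 ⇒ r5c4=1.
Step 16. [r1c6∈{3}] r1c6 is down to just 3. So r1c6=3.
Step 17. [r1c1∈{2}] nothing but 2 survives at r1c1. So r1c1=2.
Step 18. [r6c6∈{5}] r6c6 is down to just 5 ⇒ r6c6=5.
Step 19. [r1c2∈{5}] r1c2 is down to just 5 ⇒ r1c2=5.

Answer: 2 5 4 6 1 3 / 6 3 1 2 5 4 / 4 1 3 5 6 2 / 5 6 2 4 3 1 / 3 2 5 1 4 6 / 1 4 6 3 2 5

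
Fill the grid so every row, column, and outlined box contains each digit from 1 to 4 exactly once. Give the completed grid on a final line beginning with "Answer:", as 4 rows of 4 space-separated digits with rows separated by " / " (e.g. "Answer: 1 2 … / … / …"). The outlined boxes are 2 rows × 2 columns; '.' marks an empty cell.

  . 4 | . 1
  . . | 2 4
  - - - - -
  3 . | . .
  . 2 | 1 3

Step 1. [r2c2∈{1,3}] 3 has one home in row 2: r2c2, so r2c2=3.
Step 2. [r3c4∈{2}] r3c4 is down to just 2, so r3c4=2.
Step 3. [r3c2∈{1}] r3c2 is down to just 1, so r3c2=1.
Step 4. [r1c1∈{2}] r1c1 has the single candidate 2. So r1c1=2.
Step 5. [r1c3∈{3}] only 3 remains possible at r1c3 ⇒ r1c3=3.
Step 6. [r4c1∈{4}] r4c1's peers cover all but 4. So r4c1=4.
Step 7. [r2c1∈{1}] r2c1's peers cover all but 1, so r2c1=1.
Step 8. [r3c3∈{4}] only 4 remains possible at r3c3, so r3c3=4.

Answer: 2 4 3 1 / 1 3 2 4 / 3 1 4 2 / 4 2 1 3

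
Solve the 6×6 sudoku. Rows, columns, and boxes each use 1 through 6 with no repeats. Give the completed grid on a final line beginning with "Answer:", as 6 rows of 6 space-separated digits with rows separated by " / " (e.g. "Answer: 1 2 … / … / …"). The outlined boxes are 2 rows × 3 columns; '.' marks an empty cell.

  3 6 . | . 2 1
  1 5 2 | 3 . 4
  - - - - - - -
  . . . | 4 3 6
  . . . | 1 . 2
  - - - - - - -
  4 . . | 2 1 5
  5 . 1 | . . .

Step 1. [r5c2∈{3}] r5c2 has the single candidate 3, so r5c2=3.
Step 2. [r4c3∈{3,4,5,6}] across row 4, 3 lands solely at r4c3, so r4c3=3.
Step 3. [r6c5∈{4,6}] in row 6, 4 fits only at r6c5. So r6c5=4.
Step 4. [r6c2∈{2}] r6c2 has the single candidate 2. So r6c2=2.
Step 5. [r5c3∈{6}] r5c3 is down to just 6 ⇒ r5c3=6.
Step 6. [r1c3∈{4}] r1c3's peers cover all but 4, so r1c3=4.
Step 7. [r3c3∈{5}] only 5 remains possible at r3c3, so r3c3=5.
Step 8. [r2c5∈{6}] r2c5's peers cover all but 6. So r2c5=6.
Step 9. [r4c2∈{4}] nothing but 4 survives at r4c2. So r4c2=4.
Step 10. [r4c1∈{6}] r4c1 has the single candidate 6, so r4c1=6.
Step 11. [r6c4∈{6}] only 6 remains possible at r6c4 ⇒ r6c4=6.
Step 12. [r3c1∈{2}] nothing but 2 survives at r3c1 ⇒ r3c1=2.
Step 13. [r6c6∈{3}] r6c6 is down to just 3, so r6c6=3.
Step 14. [r1c4∈{5}] nothing but 5 survives at r1c4, so r1c4=5.
Step 15. [r3c2∈{1}] r3c2's peers cover all but 1, so r3c2=1.
Step 16. [r4c5∈{5}] r4c5 has the single candidate 5. So r4c5=5.

Answer: 3 6 4 5 2 1 / 1 5 2 3 6 4 / 2 1 5 4 3 6 / 6 4 3 1 5 2 / 4 3 6 2 1 5 / 5 2 1 6 4 3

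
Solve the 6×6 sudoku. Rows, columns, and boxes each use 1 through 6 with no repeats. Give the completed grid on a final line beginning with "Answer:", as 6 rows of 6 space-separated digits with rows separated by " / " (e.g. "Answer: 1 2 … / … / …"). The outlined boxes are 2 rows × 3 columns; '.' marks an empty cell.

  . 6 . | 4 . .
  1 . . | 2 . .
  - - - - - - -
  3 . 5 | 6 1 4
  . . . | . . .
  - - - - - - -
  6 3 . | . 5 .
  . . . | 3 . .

Step 1. [r5c3∈{1,2,4}] 4 has one home in row 5: r5c3. So r5c3=4.
Step 2. [r1c5∈{3}] r1c5 has the single candidate 3, so r1c5=3.
Step 3. [r4c5∈{2}] r4c5 is down to just 2 ⇒ r4c5=2.
Step 4. [r1c6∈{1,5}] r1c6 is the only open cell in row 1 admitting 1, so r1c6=1.
Step 5. [r2c6∈{5,6}] box 2 places 5 nowhere but r2c6. So r2c6=5.
Step 6. [r6c2∈{1,2,5}] across col 2, 5 lands solely at r6c2. So r6c2=5.
Step 7. [r6c1∈{2}] r6c1 has the single candidate 2, so r6c1=2.
Step 8. [r4c2∈{1,4}] r4c2 is the only open cell in col 2 admitting 1, so r4c2=1.
Step 9. [r6c6∈{6}] only 6 remains possible at r6c6, so r6c6=6.
Step 10. [r4c1∈{4}] r4c1 is down to just 4 ⇒ r4c1=4.
Step 11. [r5c4∈{1}] only 1 remains possible at r5c4. So r5c4=1.
Step 12. [r4c4∈{5}] r4c4's peers cover all but 5, so r4c4=5.
Step 13. [r1c1∈{5}] r1c1 is down to just 5. So r1c1=5.
Step 14. [r5c6∈{2}] r5c6's peers cover all but 2 ⇒ r5c6=2.
Step 15. [r6c3∈{1}] r6c3's peers cover all but 1, so r6c3=1.
Step 16. [r2c3∈{3}] r2c3 is down to just 3. So r2c3=3.
Step 17. [r4c3∈{6}] only 6 remains possible at r4c3. So r4c3=6.
Step 18. [r4c6∈{3}] r4c6's peers cover all but 3 ⇒ r4c6=3.
Step 19. [r1c3∈{2}] only 2 remains possible at r1c3, so r1c3=2.
Step 20. [r3c2∈{2}] nothing but 2 survives at r3c2, so r3c2=2.
Step 21. [r6c5∈{4}] r6c5 is down to just 4, so r6c5=4.
Step 22. [r2c2∈{4}] r2c2 is down to just 4 ⇒ r2c2=4.
Step 23. [r2c5∈{6}] only 6 remains possible at r2c5 ⇒ r2c5=6.

Answer: 5 6 2 4 3 1 / 1 4 3 2 6 5 / 3 2 5 6 1 4 / 4 1 6 5 2 3 / 6 3 4 1 5 2 / 2 5 1 3 4 6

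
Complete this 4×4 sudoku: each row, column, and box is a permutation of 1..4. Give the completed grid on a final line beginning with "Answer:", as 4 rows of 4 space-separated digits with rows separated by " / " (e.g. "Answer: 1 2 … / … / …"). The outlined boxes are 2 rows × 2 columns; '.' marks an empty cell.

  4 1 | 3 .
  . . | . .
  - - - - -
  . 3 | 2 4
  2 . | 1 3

Step 1. [r2c2∈{2}] r2c2 is down to just 2 ⇒ r2c2=2.
Step 2. [r1c4∈{2}] nothing but 2 survives at r1c4, so r1c4=2.
Step 3. [r3c1∈{1}] r3c1's peers cover all but 1, so r3c1=1.
Step 4. [r2c4∈{1}] r2c4 has the single candidate 1 ⇒ r2c4=1.
Step 5. [r2c1∈{3}] r2c1 is down to just 3. So r2c1=3.
Step 6. [r2c3∈{4}] nothing but 4 survives at r2c3 ⇒ r2c3=4.
Step 7. [r4c2∈{4}] nothing but 4 survives at r4c2, so r4c2=4.

Answer: 4 1 3 2 / 3 2 4 1 / 1 3 2 4 / 2 4 1 3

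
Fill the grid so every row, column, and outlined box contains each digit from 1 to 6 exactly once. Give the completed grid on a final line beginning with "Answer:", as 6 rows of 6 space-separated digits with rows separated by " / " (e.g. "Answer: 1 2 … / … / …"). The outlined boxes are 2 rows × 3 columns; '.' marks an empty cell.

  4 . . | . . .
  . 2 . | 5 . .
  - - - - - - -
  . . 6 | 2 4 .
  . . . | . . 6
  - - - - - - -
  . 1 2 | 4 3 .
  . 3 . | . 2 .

Step 1. [r3c2∈{5}] r3c2 has the single candidate 5, so r3c2=5.
Step 2. [r1c3∈{1,3,5}] row 1 places 5 nowhere but r1c3. So r1c3=5.
Step 3. [r5c1∈{5,6}] 6 has one home in row 5: r5c1 ⇒ r5c1=6.
Step 4. [r2c5∈{1,6}] 6 has one home in row 2: r2c5 ⇒ r2c5=6.
Step 5. [r1c5∈{1}] r1c5 is down to just 1 ⇒ r1c5=1.
Step 6. [r1c4∈{3}] only 3 remains possible at r1c4. So r1c4=3.
Step 7. [r4c4∈{1}] r4c4's peers cover all but 1 ⇒ r4c4=1.
Step 8. [r3c1∈{1,3}] r3c1 is the only open cell in row 3 admitting 1, so r3c1=1.
Step 9. [r2c1∈{3}] r2c1 has the single candidate 3 ⇒ r2c1=3.
Step 10. [r5c6∈{5}] nothing but 5 survives at r5c6 ⇒ r5c6=5.
Step 11. [r6c3∈{4}] nothing but 4 survives at r6c3, so r6c3=4.
Step 12. [r4c5∈{5}] only 5 remains possible at r4c5. So r4c5=5.
Step 13. [r1c6∈{2}] r1c6 is down to just 2. So r1c6=2.
Step 14. [r4c2∈{4}] r4c2 is down to just 4, so r4c2=4.
Step 15. [r1c2∈{6}] r1c2 is down to just 6, so r1c2=6.
Step 16. [r4c3∈{3}] nothing but 3 survives at r4c3 ⇒ r4c3=3.
Step 17. [r3c6∈{3}] r3c6's peers cover all but 3, so r3c6=3.
Step 18. [r6c1∈{5}] r6c1 is down to just 5. So r6c1=5.
Step 19. [r4c1∈{2}] nothing but 2 survives at r4c1, so r4c1=2.
Step 20. [r2c6∈{4}] nothing but 4 survives at r2c6. So r2c6=4.
Step 21. [r6c4∈{6}] nothing but 6 survives at r6c4. So r6c4=6.
Step 22. [r2c3∈{1}] r2c3 is down to just 1 ⇒ r2c3=1.
Step 23. [r6c6∈{1}] r6c6 is down to just 1, so r6c6=1.

Answer: 4 6 5 3 1 2 / 3 2 1 5 6 4 / 1 5 6 2 4 3 / 2 4 3 1 5 6 / 6 1 2 4 3 5 / 5 3 4 6 2 1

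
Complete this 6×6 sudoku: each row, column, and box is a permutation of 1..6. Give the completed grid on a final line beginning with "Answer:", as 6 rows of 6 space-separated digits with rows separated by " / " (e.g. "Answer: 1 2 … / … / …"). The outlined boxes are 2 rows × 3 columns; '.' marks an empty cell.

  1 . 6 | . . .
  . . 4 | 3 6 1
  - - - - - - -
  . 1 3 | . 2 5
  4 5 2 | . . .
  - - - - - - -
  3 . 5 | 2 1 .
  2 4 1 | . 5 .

Step 1. [r6c4∈{6}] only 6 remains possible at r6c4, so r6c4=6.
Step 2. [r1c6∈{2,4}] in col 6, 2 fits only at r1c6, so r1c6=2.
Step 3. [r4c6∈{3,6}] r4c6 is the only open cell in row 4 admitting 6 ⇒ r4c6=6.
Step 4. [r1c4∈{4,5}] r1c4 is the only open cell in row 1 admitting 5, so r1c4=5.
Step 5. [r3c1∈{6}] r3c1 is down to just 6. So r3c1=6.
Step 6. [r3c4∈{4}] nothing but 4 survives at r3c4 ⇒ r3c4=4.
Step 7. [r6c6∈{3}] r6c6 is down to just 3 ⇒ r6c6=3.
Step 8. [r1c2∈{3}] r1c2's peers cover all but 3 ⇒ r1c2=3.
Step 9. [r4c4∈{1}] r4c4 is down to just 1. So r4c4=1.
Step 10. [r5c6∈{4}] r5c6's peers cover all but 4. So r5c6=4.
Step 11. [r2c2∈{2}] r2c2 has the single candidate 2 ⇒ r2c2=2.
Step 12. [r4c5∈{3}] nothing but 3 survives at r4c5, so r4c5=3.
Step 13. [r2c1∈{5}] r2c1 is down to just 5, so r2c1=5.
Step 14. [r1c5∈{4}] only 4 remains possible at r1c5. So r1c5=4.
Step 15. [r5c2∈{6}] r5c2 has the single candidate 6, so r5c2=6.

Answer: 1 3 6 5 4 2 / 5 2 4 3 6 1 / 6 1 3 4 2 5 / 4 5 2 1 3 6 / 3 6 5 2 1 4 / 2 4 1 6 5 3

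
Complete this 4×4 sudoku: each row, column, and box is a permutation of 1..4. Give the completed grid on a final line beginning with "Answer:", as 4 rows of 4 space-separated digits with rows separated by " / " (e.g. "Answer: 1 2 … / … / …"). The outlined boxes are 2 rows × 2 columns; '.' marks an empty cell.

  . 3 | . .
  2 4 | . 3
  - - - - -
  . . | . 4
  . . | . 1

Step 1. [r1c3∈{1,2,4}] across row 1, 4 lands solely at r1c3 ⇒ r1c3=4.
Step 2. [r4c2∈{2}] nothing but 2 survives at r4c2. So r4c2=2.
Step 3. [r4c3∈{3}] r4c3 is down to just 3, so r4c3=3.
Step 4. [r1c1∈{1}] r1c1's peers cover all but 1. So r1c1=1.
Step 5. [r4c1∈{4}] r4c1 is down to just 4 ⇒ r4c1=4.
Step 6. [r3c2∈{1}] r3c2's peers cover all but 1, so r3c2=1.
Step 7. [r1c4∈{2}] r1c4 has the single candidate 2 ⇒ r1c4=2.
Step 8. [r3c3∈{2}] r3c3 has the single candidate 2 ⇒ r3c3=2.
Step 9. [r2c3∈{1}] nothing but 1 survives at r2c3. So r2c3=1.
Step 10. [r3c1∈{3}] nothing but 3 survives at r3c1, so r3c1=3.

Answer: 1 3 4 2 / 2 4 1 3 / 3 1 2 4 / 4 2 3 1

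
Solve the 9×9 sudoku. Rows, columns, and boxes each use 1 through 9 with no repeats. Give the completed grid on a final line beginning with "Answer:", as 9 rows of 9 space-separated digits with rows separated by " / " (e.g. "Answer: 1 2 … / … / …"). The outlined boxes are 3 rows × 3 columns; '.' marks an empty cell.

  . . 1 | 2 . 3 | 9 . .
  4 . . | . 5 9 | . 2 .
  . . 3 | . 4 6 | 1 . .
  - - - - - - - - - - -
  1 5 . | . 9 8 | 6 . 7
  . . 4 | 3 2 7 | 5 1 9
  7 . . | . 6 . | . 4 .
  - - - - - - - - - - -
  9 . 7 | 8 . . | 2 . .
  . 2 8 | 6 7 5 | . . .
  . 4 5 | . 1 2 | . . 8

Step 1. [r8c1∈{3}] r8c1 has the single candidate 3. So r8c1=3.
Step 2. [r3c9∈{5}] r3c9's peers cover all but 5 ⇒ r3c9=5.
Step 3. [r4c8∈{3}] nothing but 3 survives at r4c8, so r4c8=3.
Step 4. [r2c3∈{6}] r2c3 has the single candidate 6, so r2c3=6.
Step 5. [r1c5∈{8}] r1c5 is down to just 8, so r1c5=8.
Step 6. [r3c8∈{7,8}] in col 8, 8 fits only at r3c8. So r3c8=8.
Step 7. [r5c1∈{6,8}] 8 has one home in col 1: r5c1 ⇒ r5c1=8.
Step 8. [r1c9∈{4,6}] r1c9 is the only open cell in row 1 admitting 4 ⇒ r1c9=4.
Step 9. [r7c9∈{1,3,6}] in col 9, 6 fits only at r7c9 ⇒ r7c9=6.
Step 10. [r1c2∈{7}] nothing but 7 survives at r1c2. So r1c2=7.
Step 11. [r2c7∈{3,7}] box 3 places 7 nowhere but r2c7, so r2c7=7.
Step 12. [r6c3∈{2,9}] across col 3, 9 lands solely at r6c3. So r6c3=9.
Step 13. [r9c8∈{7,9}] in row 9, 7 fits only at r9c8 ⇒ r9c8=7.
Step 14. [r2c4∈{1}] nothing but 1 survives at r2c4 ⇒ r2c4=1.
Step 15. [r6c4∈{5}] r6c4 has the single candidate 5. So r6c4=5.
Step 16. [r1c1∈{5}] r1c1 is down to just 5 ⇒ r1c1=5.
Step 17. [r6c2∈{3}] r6c2 has the single candidate 3. So r6c2=3.
Step 18. [r3c4∈{7}] r3c4 has the single candidate 7. So r3c4=7.
Step 19. [r6c9∈{2}] nothing but 2 survives at r6c9, so r6c9=2.
Step 20. [r1c8∈{6}] nothing but 6 survives at r1c8. So r1c8=6.
Step 21. [r7c5∈{3}] r7c5 is down to just 3. So r7c5=3.
Step 22. [r8c7∈{4}] r8c7 has the single candidate 4 ⇒ r8c7=4.
Step 23. [r3c2∈{9}] r3c2's peers cover all but 9 ⇒ r3c2=9.
Step 24. [r9c1∈{6}] r9c1 is down to just 6, so r9c1=6.
Step 25. [r6c7∈{8}] r6c7 has the single candidate 8 ⇒ r6c7=8.
Step 26. [r8c9∈{1}] nothing but 1 survives at r8c9 ⇒ r8c9=1.
Step 27. [r7c6∈{4}] r7c6 has the single candidate 4, so r7c6=4.
Step 28. [r2c2∈{8}] r2c2 is down to just 8 ⇒ r2c2=8.
Step 29. [r9c7∈{3}] r9c7 is down to just 3. So r9c7=3.
Step 30. [r6c6∈{1}] r6c6 has the single candidate 1 ⇒ r6c6=1.
Step 31. [r4c4∈{4}] r4c4's peers cover all but 4 ⇒ r4c4=4.
Step 32. [r7c2∈{1}] r7c2 is down to just 1 ⇒ r7c2=1.
Step 33. [r5c2∈{6}] r5c2's peers cover all but 6, so r5c2=6.
Step 34. [r9c4∈{9}] only 9 remains possible at r9c4. So r9c4=9.
Step 35. [r8c8∈{9}] r8c8 is down to just 9. So r8c8=9.
Step 36. [r7c8∈{5}] nothing but 5 survives at r7c8, so r7c8=5.
Step 37. [r3c1∈{2}] nothing but 2 survives at r3c1. So r3c1=2.
Step 38. [r4c3∈{2}] r4c3 has the single candidate 2. So r4c3=2.
Step 39. [r2c9∈{3}] r2c9's peers cover all but 3, so r2c9=3.

Answer: 5 7 1 2 8 3 9 6 4 / 4 8 6 1 5 9 7 2 3 / 2 9 3 7 4 6 1 8 5 / 1 5 2 4 9 8 6 3 7 / 8 6 4 3 2 7 5 1 9 / 7 3 9 5 6 1 8 4 2 / 9 1 7 8 3 4 2 5 6 / 3 2 8 6 7 5 4 9 1 / 6 4 5 9 1 2 3 7 8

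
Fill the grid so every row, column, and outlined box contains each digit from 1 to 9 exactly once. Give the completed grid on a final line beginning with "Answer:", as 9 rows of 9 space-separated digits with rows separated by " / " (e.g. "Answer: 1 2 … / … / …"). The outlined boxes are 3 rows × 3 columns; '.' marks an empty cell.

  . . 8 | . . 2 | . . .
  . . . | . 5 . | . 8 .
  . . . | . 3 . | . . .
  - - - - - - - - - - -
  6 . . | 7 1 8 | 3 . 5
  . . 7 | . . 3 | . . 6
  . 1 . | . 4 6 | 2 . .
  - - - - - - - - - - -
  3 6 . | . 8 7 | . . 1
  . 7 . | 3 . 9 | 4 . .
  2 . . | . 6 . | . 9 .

Step 1. [r1c8∈{1,3,4,5,6,7}] col 8 places 3 nowhere but r1c8, so r1c8=3.
Step 2. [r7c7∈{5}] r7c7 has the single candidate 5. So r7c7=5.
Step 3. [r3c8∈{1,2,4,5,6,7}] 5 has one home in col 8: r3c8, so r3c8=5.
Step 4. [r9c6∈{1,4,5}] r9c6 is the only open cell in col 6 admitting 5 ⇒ r9c6=5.
Step 5. [r9c4∈{1,4}] in box 8, 1 fits only at r9c4 ⇒ r9c4=1.
Step 6. [r7c3∈{4,9}] 9 has one home in row 7: r7c3, so r7c3=9.
Step 7. [r4c2∈{2,4,9}] r4c2 is the only open cell in row 4 admitting 9 ⇒ r4c2=9.
Step 8. [r4c3∈{2,4}] 2 has one home in row 4: r4c3, so r4c3=2.
Step 9. [r7c4∈{2,4}] 4 has one home in row 7: r7c4, so r7c4=4.
Step 10. [r1c5∈{7,9}] in col 5, 7 fits only at r1c5. So r1c5=7.
Step 11. [r5c5∈{2,9}] 9 has one home in col 5: r5c5. So r5c5=9.
Step 12. [r6c9∈{7,8,9}] row 6 places 9 nowhere but r6c9. So r6c9=9.
Step 13. [r6c1∈{5,8}] in row 6, 8 fits only at r6c1. So r6c1=8.
Step 14. [r1c9∈{4}] r1c9 has the single candidate 4. So r1c9=4.
Step 15. [r2c2∈{2,3,4}] r2c2 is the only open cell in col 2 admitting 3, so r2c2=3.
Step 16. [r9c3∈{4}] r9c3 has the single candidate 4. So r9c3=4.
Step 17. [r8c9∈{2,8}] r8c9 is the only open cell in row 8 admitting 8, so r8c9=8.
Step 18. [r9c7∈{7}] r9c7 has the single candidate 7 ⇒ r9c7=7.
Step 19. [r6c4∈{5}] nothing but 5 survives at r6c4 ⇒ r6c4=5.
Step 20. [r2c9∈{2,7}] 2 has one home in row 2: r2c9, so r2c9=2.
Step 21. [r2c1∈{1,4,7,9}] in row 2, 7 fits only at r2c1 ⇒ r2c1=7.
Step 22. [r3c4∈{6,8,9}] row 3 places 8 nowhere but r3c4, so r3c4=8.
Step 23. [r2c6∈{1,4}] in row 2, 4 fits only at r2c6 ⇒ r2c6=4.
Step 24. [r3c6∈{1}] only 1 remains possible at r3c6 ⇒ r3c6=1.
Step 25. [r1c2∈{5}] nothing but 5 survives at r1c2, so r1c2=5.
Step 26. [r5c2∈{4}] r5c2 is down to just 4 ⇒ r5c2=4.
Step 27. [r3c3∈{6}] r3c3 has the single candidate 6. So r3c3=6.
Step 28. [r3c7∈{9}] r3c7 is down to just 9 ⇒ r3c7=9.
Step 29. [r2c3∈{1}] r2c3 has the single candidate 1. So r2c3=1.
Step 30. [r2c7∈{6}] r2c7 has the single candidate 6. So r2c7=6.
Step 31. [r1c7∈{1}] nothing but 1 survives at r1c7, so r1c7=1.
Step 32. [r8c1∈{1,5}] row 8 places 1 nowhere but r8c1 ⇒ r8c1=1.
Step 33. [r8c5∈{2}] r8c5 is down to just 2, so r8c5=2.
Step 34. [r1c1∈{9}] r1c1's peers cover all but 9 ⇒ r1c1=9.
Step 35. [r4c8∈{4}] r4c8's peers cover all but 4, so r4c8=4.
Step 36. [r5c8∈{1}] r5c8 has the single candidate 1 ⇒ r5c8=1.
Step 37. [r6c3∈{3}] r6c3 is down to just 3 ⇒ r6c3=3.
Step 38. [r6c8∈{7}] r6c8's peers cover all but 7. So r6c8=7.
Step 39. [r5c1∈{5}] only 5 remains possible at r5c1, so r5c1=5.
Step 40. [r5c7∈{8}] r5c7 has the single candidate 8. So r5c7=8.
Step 41. [r3c2∈{2}] r3c2's peers cover all but 2. So r3c2=2.
Step 42. [r5c4∈{2}] nothing but 2 survives at r5c4. So r5c4=2.
Step 43. [r1c4∈{6}] r1c4's peers cover all but 6 ⇒ r1c4=6.
Step 44. [r3c1∈{4}] r3c1 is down to just 4. So r3c1=4.
Step 45. [r8c3∈{5}] r8c3 is down to just 5. So r8c3=5.
Step 46. [r3c9∈{7}] nothing but 7 survives at r3c9. So r3c9=7.
Step 47. [r7c8∈{2}] only 2 remains possible at r7c8 ⇒ r7c8=2.
Step 48. [r9c2∈{8}] r9c2's peers cover all but 8, so r9c2=8.
Step 49. [r9c9∈{3}] r9c9's peers cover all but 3. So r9c9=3.
Step 50. [r8c8∈{6}] r8c8 is down to just 6. So r8c8=6.
Step 51. [r2c4∈{9}] r2c4 is down to just 9, so r2c4=9.

Answer: 9 5 8 6 7 2 1 3 4 / 7 3 1 9 5 4 6 8 2 / 4 2 6 8 3 1 9 5 7 / 6 9 2 7 1 8 3 4 5 / 5 4 7 2 9 3 8 1 6 / 8 1 3 5 4 6 2 7 9 / 3 6 9 4 8 7 5 2 1 / 1 7 5 3 2 9 4 6 8 / 2 8 4 1 6 5 7 9 3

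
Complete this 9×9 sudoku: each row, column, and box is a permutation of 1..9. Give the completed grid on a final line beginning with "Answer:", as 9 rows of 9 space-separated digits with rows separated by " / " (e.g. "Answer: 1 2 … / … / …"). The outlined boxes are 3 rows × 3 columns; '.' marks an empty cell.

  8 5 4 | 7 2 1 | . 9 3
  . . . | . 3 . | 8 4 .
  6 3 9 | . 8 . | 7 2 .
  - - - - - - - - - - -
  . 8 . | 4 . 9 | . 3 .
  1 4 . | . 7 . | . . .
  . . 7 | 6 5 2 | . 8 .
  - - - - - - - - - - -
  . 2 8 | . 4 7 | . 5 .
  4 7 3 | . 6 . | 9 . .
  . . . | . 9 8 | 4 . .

Step 1. [r3c9∈{1,5}] in row 3, 1 fits only at r3c9, so r3c9=1.
Step 2. [r7c9∈{6}] only 6 remains possible at r7c9. So r7c9=6.
Step 3. [r9c4∈{1,2,3,5}] across row 9, 3 lands solely at r9c4 ⇒ r9c4=3.
Step 4. [r9c9∈{2,7}] 2 has one home in row 9: r9c9. So r9c9=2.
Step 5. [r2c9∈{5}] r2c9's peers cover all but 5 ⇒ r2c9=5.
Step 6. [r8c8∈{1}] r8c8's peers cover all but 1, so r8c8=1.
Step 7. [r5c8∈{6}] r5c8 has the single candidate 6. So r5c8=6.
Step 8. [r4c3∈{2,5,6}] in row 4, 6 fits only at r4c3, so r4c3=6.
Step 9. [r3c4∈{5}] r3c4 is down to just 5. So r3c4=5.
Step 10. [r6c2∈{9}] only 9 remains possible at r6c2, so r6c2=9.
Step 11. [r9c1∈{5}] r9c1's peers cover all but 5 ⇒ r9c1=5.
Step 12. [r4c7∈{1,2,5}] in row 4, 5 fits only at r4c7 ⇒ r4c7=5.
Step 13. [r9c3∈{1}] r9c3's peers cover all but 1. So r9c3=1.
Step 14. [r4c1∈{2}] r4c1 has the single candidate 2. So r4c1=2.
Step 15. [r8c4∈{2}] nothing but 2 survives at r8c4 ⇒ r8c4=2.
Step 16. [r7c7∈{3}] r7c7 is down to just 3. So r7c7=3.
Step 17. [r8c6∈{5}] only 5 remains possible at r8c6 ⇒ r8c6=5.
Step 18. [r2c2∈{1}] r2c2 is down to just 1, so r2c2=1.
Step 19. [r1c7∈{6}] r1c7 has the single candidate 6. So r1c7=6.
Step 20. [r6c9∈{4}] r6c9's peers cover all but 4. So r6c9=4.
Step 21. [r2c3∈{2}] only 2 remains possible at r2c3. So r2c3=2.
Step 22. [r6c7∈{1}] nothing but 1 survives at r6c7, so r6c7=1.
Step 23. [r5c4∈{8}] only 8 remains possible at r5c4, so r5c4=8.
Step 24. [r9c2∈{6}] r9c2 is down to just 6. So r9c2=6.
Step 25. [r6c1∈{3}] only 3 remains possible at r6c1 ⇒ r6c1=3.
Step 26. [r8c9∈{8}] r8c9 has the single candidate 8. So r8c9=8.
Step 27. [r5c3∈{5}] r5c3 has the single candidate 5 ⇒ r5c3=5.
Step 28. [r4c9∈{7}] nothing but 7 survives at r4c9 ⇒ r4c9=7.
Step 29. [r9c8∈{7}] r9c8's peers cover all but 7 ⇒ r9c8=7.
Step 30. [r7c4∈{1}] r7c4 has the single candidate 1. So r7c4=1.
Step 31. [r4c5∈{1}] r4c5 has the single candidate 1 ⇒ r4c5=1.
Step 32. [r3c6∈{4}] r3c6 is down to just 4 ⇒ r3c6=4.
Step 33. [r7c1∈{9}] r7c1 has the single candidate 9, so r7c1=9.
Step 34. [r2c6∈{6}] r2c6 is down to just 6, so r2c6=6.
Step 35. [r5c7∈{2}] r5c7 is down to just 2, so r5c7=2.
Step 36. [r5c9∈{9}] nothing but 9 survives at r5c9, so r5c9=9.
Step 37. [r2c1∈{7}] r2c1's peers cover all but 7, so r2c1=7.
Step 38. [r2c4∈{9}] r2c4 is down to just 9, so r2c4=9.
Step 39. [r5c6∈{3}] r5c6 has the single candidate 3 ⇒ r5c6=3.

Answer: 8 5 4 7 2 1 6 9 3 / 7 1 2 9 3 6 8 4 5 / 6 3 9 5 8 4 7 2 1 / 2 8 6 4 1 9 5 3 7 / 1 4 5 8 7 3 2 6 9 / 3 9 7 6 5 2 1 8 4 / 9 2 8 1 4 7 3 5 6 / 4 7 3 2 6 5 9 1 8 / 5 6 1 3 9 8 4 7 2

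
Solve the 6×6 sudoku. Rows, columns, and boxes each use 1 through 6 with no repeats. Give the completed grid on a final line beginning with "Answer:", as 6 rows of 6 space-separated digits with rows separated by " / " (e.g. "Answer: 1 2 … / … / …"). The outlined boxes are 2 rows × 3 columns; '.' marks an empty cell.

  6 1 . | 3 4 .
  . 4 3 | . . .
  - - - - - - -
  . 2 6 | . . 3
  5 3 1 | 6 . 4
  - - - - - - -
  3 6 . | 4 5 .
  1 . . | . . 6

Step 1. [r2c1∈{2}] r2c1 is down to just 2 ⇒ r2c1=2.
Step 2. [r6c4∈{2}] nothing but 2 survives at r6c4. So r6c4=2.
Step 3. [r1c3∈{5}] only 5 remains possible at r1c3, so r1c3=5.
Step 4. [r3c5∈{1}] nothing but 1 survives at r3c5. So r3c5=1.
Step 5. [r2c6∈{1,5}] col 6 places 5 nowhere but r2c6 ⇒ r2c6=5.
Step 6. [r6c3∈{4}] r6c3 has the single candidate 4 ⇒ r6c3=4.
Step 7. [r2c5∈{6}] only 6 remains possible at r2c5, so r2c5=6.
Step 8. [r1c6∈{2}] only 2 remains possible at r1c6, so r1c6=2.
Step 9. [r2c4∈{1}] r2c4 is down to just 1, so r2c4=1.
Step 10. [r5c6∈{1}] only 1 remains possible at r5c6 ⇒ r5c6=1.
Step 11. [r5c3∈{2}] r5c3's peers cover all but 2, so r5c3=2.
Step 12. [r3c1∈{4}] r3c1 is down to just 4. So r3c1=4.
Step 13. [r6c5∈{3}] only 3 remains possible at r6c5. So r6c5=3.
Step 14. [r6c2∈{5}] only 5 remains possible at r6c2, so r6c2=5.
Step 15. [r4c5∈{2}] r4c5's peers cover all but 2. So r4c5=2.
Step 16. [r3c4∈{5}] r3c4 has the single candidate 5. So r3c4=5.

Answer: 6 1 5 3 4 2 / 2 4 3 1 6 5 / 4 2 6 5 1 3 / 5 3 1 6 2 4 / 3 6 2 4 5 1 / 1 5 4 2 3 6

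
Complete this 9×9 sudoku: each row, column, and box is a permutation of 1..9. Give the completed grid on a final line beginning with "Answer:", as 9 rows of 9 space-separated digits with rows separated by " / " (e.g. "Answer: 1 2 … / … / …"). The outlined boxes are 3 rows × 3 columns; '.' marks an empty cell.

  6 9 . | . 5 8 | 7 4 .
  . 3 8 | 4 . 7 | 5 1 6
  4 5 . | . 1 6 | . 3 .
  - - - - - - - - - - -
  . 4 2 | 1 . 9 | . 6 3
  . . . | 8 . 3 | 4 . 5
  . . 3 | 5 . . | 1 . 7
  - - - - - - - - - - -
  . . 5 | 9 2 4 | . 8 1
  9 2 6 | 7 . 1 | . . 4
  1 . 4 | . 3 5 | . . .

Step 1. [r5c1∈{7}] r5c1 has the single candidate 7. So r5c1=7.
Step 2. [r1c9∈{2}] nothing but 2 survives at r1c9. So r1c9=2.
Step 3. [r9c7∈{2,6,9}] r9c7 is the only open cell in col 7 admitting 2. So r9c7=2.
Step 4. [r6c8∈{2,9}] in row 6, 9 fits only at r6c8. So r6c8=9.
Step 5. [r5c2∈{1,6}] in col 2, 1 fits only at r5c2, so r5c2=1.
Step 6. [r3c9∈{8,9}] in col 9, 8 fits only at r3c9, so r3c9=8.
Step 7. [r6c2∈{6,8}] across col 2, 6 lands solely at r6c2 ⇒ r6c2=6.
Step 8. [r7c7∈{3,6}] across row 7, 6 lands solely at r7c7, so r7c7=6.
Step 9. [r9c2∈{7,8}] r9c2 is the only open cell in row 9 admitting 8 ⇒ r9c2=8.
Step 10. [r4c1∈{5,8}] 5 has one home in row 4: r4c1. So r4c1=5.
Step 11. [r7c1∈{3}] r7c1 is down to just 3, so r7c1=3.
Step 12. [r3c7∈{9}] r3c7 is down to just 9. So r3c7=9.
Step 13. [r3c3∈{7}] r3c3's peers cover all but 7, so r3c3=7.
Step 14. [r4c5∈{7}] r4c5 has the single candidate 7. So r4c5=7.
Step 15. [r6c5∈{4}] only 4 remains possible at r6c5 ⇒ r6c5=4.
Step 16. [r6c1∈{8}] r6c1 has the single candidate 8. So r6c1=8.
Step 17. [r9c4∈{6}] nothing but 6 survives at r9c4, so r9c4=6.
Step 18. [r5c8∈{2}] r5c8's peers cover all but 2, so r5c8=2.
Step 19. [r1c4∈{3}] only 3 remains possible at r1c4. So r1c4=3.
Step 20. [r9c9∈{9}] r9c9 has the single candidate 9, so r9c9=9.
Step 21. [r6c6∈{2}] r6c6 is down to just 2, so r6c6=2.
Step 22. [r8c7∈{3}] r8c7's peers cover all but 3 ⇒ r8c7=3.
Step 23. [r4c7∈{8}] r4c7's peers cover all but 8. So r4c7=8.
Step 24. [r5c5∈{6}] r5c5 has the single candidate 6 ⇒ r5c5=6.
Step 25. [r2c5∈{9}] only 9 remains possible at r2c5 ⇒ r2c5=9.
Step 26. [r1c3∈{1}] only 1 remains possible at r1c3. So r1c3=1.
Step 27. [r8c5∈{8}] only 8 remains possible at r8c5. So r8c5=8.
Step 28. [r5c3∈{9}] r5c3 has the single candidate 9. So r5c3=9.
Step 29. [r8c8∈{5}] r8c8 has the single candidate 5. So r8c8=5.
Step 30. [r3c4∈{2}] only 2 remains possible at r3c4. So r3c4=2.
Step 31. [r7c2∈{7}] r7c2 is down to just 7 ⇒ r7c2=7.
Step 32. [r9c8∈{7}] r9c8's peers cover all but 7 ⇒ r9c8=7.
Step 33. [r2c1∈{2}] r2c1 is down to just 2 ⇒ r2c1=2.

Answer: 6 9 1 3 5 8 7 4 2 / 2 3 8 4 9 7 5 1 6 / 4 5 7 2 1 6 9 3 8 / 5 4 2 1 7 9 8 6 3 / 7 1 9 8 6 3 4 2 5 / 8 6 3 5 4 2 1 9 7 / 3 7 5 9 2 4 6 8 1 / 9 2 6 7 8 1 3 5 4 / 1 8 4 6 3 5 2 7 9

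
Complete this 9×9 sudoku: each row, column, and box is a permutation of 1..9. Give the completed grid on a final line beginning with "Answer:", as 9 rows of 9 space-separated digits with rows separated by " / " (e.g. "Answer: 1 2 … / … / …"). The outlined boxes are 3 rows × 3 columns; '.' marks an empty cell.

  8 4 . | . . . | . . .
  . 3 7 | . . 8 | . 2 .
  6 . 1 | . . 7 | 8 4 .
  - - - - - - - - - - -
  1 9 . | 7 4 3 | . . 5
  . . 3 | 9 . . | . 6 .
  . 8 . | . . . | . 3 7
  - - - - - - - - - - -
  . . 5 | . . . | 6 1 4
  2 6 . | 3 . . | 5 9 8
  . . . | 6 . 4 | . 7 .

Step 1. [r9c5∈{1,2,5,8,9}] r9c5 is the only open cell in row 9 admitting 5, so r9c5=5.
Step 2. [r6c7∈{1,2,4,9}] r6c7 is the only open cell in row 6 admitting 9. So r6c7=9.
Step 3. [r2c7∈{1}] r2c7's peers cover all but 1. So r2c7=1.
Step 4. [r4c7∈{2}] only 2 remains possible at r4c7, so r4c7=2.
Step 5. [r8c6∈{1}] r8c6 has the single candidate 1, so r8c6=1.
Step 6. [r9c7∈{3}] nothing but 3 survives at r9c7, so r9c7=3.
Step 7. [r5c5∈{1,2,8}] across row 5, 8 lands solely at r5c5 ⇒ r5c5=8.
Step 8. [r7c2∈{7}] nothing but 7 survives at r7c2, so r7c2=7.
Step 9. [r9c1∈{9}] only 9 remains possible at r9c1. So r9c1=9.
Step 10. [r2c1∈{5}] r2c1 has the single candidate 5 ⇒ r2c1=5.
Step 11. [r1c3∈{2,9}] across col 3, 9 lands solely at r1c3, so r1c3=9.
Step 12. [r6c3∈{2,4,6}] r6c3 is the only open cell in col 3 admitting 2. So r6c3=2.
Step 13. [r3c4∈{2,5}] across row 3, 5 lands solely at r3c4 ⇒ r3c4=5.
Step 14. [r5c6∈{2,5}] 2 has one home in row 5: r5c6, so r5c6=2.
Step 15. [r1c6∈{6}] r1c6 is down to just 6, so r1c6=6.
Step 16. [r2c5∈{9}] only 9 remains possible at r2c5. So r2c5=9.
Step 17. [r7c5∈{2}] r7c5 is down to just 2 ⇒ r7c5=2.
Step 18. [r3c5∈{3}] r3c5 has the single candidate 3. So r3c5=3.
Step 19. [r6c4∈{1}] nothing but 1 survives at r6c4, so r6c4=1.
Step 20. [r6c1∈{4}] only 4 remains possible at r6c1 ⇒ r6c1=4.
Step 21. [r3c2∈{2}] nothing but 2 survives at r3c2, so r3c2=2.
Step 22. [r5c7∈{4}] r5c7 is down to just 4, so r5c7=4.
Step 23. [r1c5∈{1}] only 1 remains possible at r1c5, so r1c5=1.
Step 24. [r5c2∈{5}] r5c2's peers cover all but 5, so r5c2=5.
Step 25. [r6c5∈{6}] r6c5 is down to just 6 ⇒ r6c5=6.
Step 26. [r7c4∈{8}] r7c4's peers cover all but 8. So r7c4=8.
Step 27. [r5c1∈{7}] r5c1 has the single candidate 7 ⇒ r5c1=7.
Step 28. [r2c9∈{6}] only 6 remains possible at r2c9, so r2c9=6.
Step 29. [r4c3∈{6}] nothing but 6 survives at r4c3 ⇒ r4c3=6.
Step 30. [r9c2∈{1}] only 1 remains possible at r9c2. So r9c2=1.
Step 31. [r8c5∈{7}] only 7 remains possible at r8c5. So r8c5=7.
Step 32. [r4c8∈{8}] r4c8's peers cover all but 8. So r4c8=8.
Step 33. [r9c9∈{2}] r9c9 has the single candidate 2. So r9c9=2.
Step 34. [r7c1∈{3}] only 3 remains possible at r7c1. So r7c1=3.
Step 35. [r1c9∈{3}] r1c9 is down to just 3 ⇒ r1c9=3.
Step 36. [r6c6∈{5}] only 5 remains possible at r6c6 ⇒ r6c6=5.
Step 37. [r1c8∈{5}] only 5 remains possible at r1c8, so r1c8=5.
Step 38. [r1c4∈{2}] r1c4's peers cover all but 2. So r1c4=2.
Step 39. [r7c6∈{9}] r7c6's peers cover all but 9, so r7c6=9.
Step 40. [r9c3∈{8}] r9c3's peers cover all but 8. So r9c3=8.
Step 41. [r1c7∈{7}] r1c7 has the single candidate 7. So r1c7=7.
Step 42. [r2c4∈{4}] only 4 remains possible at r2c4, so r2c4=4.
Step 43. [r5c9∈{1}] r5c9's peers cover all but 1. So r5c9=1.
Step 44. [r3c9∈{9}] r3c9 has the single candidate 9 ⇒ r3c9=9.
Step 45. [r8c3∈{4}] only 4 remains possible at r8c3, so r8c3=4.

Answer: 8 4 9 2 1 6 7 5 3 / 5 3 7 4 9 8 1 2 6 / 6 2 1 5 3 7 8 4 9 / 1 9 6 7 4 3 2 8 5 / 7 5 3 9 8 2 4 6 1 / 4 8 2 1 6 5 9 3 7 / 3 7 5 8 2 9 6 1 4 / 2 6 4 3 7 1 5 9 8 / 9 1 8 6 5 4 3 7 2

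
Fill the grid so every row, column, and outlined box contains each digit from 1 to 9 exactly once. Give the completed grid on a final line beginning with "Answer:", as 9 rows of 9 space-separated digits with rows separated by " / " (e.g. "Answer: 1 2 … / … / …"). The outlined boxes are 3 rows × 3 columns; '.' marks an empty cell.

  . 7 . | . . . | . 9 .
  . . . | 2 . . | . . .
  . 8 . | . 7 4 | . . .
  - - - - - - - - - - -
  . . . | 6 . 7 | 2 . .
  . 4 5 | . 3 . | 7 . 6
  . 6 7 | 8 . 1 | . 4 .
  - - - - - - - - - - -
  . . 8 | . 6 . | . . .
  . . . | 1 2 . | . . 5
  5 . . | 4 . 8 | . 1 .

Step 1. [r5c1∈{1,2,8,9}] r5c1 is the only open cell in row 5 admitting 1, so r5c1=1.
Step 2. [r9c5∈{9}] r9c5 is down to just 9, so r9c5=9.
Step 3. [r8c6∈{3}] r8c6 has the single candidate 3 ⇒ r8c6=3.
Step 4. [r8c2∈{9}] r8c2 is down to just 9. So r8c2=9.
Step 5. [r4c2∈{3}] r4c2 has the single candidate 3. So r4c2=3.
Step 6. [r9c9∈{2,3,7}] 7 has one home in row 9: r9c9, so r9c9=7.
Step 7. [r4c9∈{1,8,9}] in row 4, 1 fits only at r4c9, so r4c9=1.
Step 8. [r2c2∈{1,5}] in col 2, 5 fits only at r2c2 ⇒ r2c2=5.
Step 9. [r4c3∈{9}] nothing but 9 survives at r4c3, so r4c3=9.
Step 10. [r6c5∈{5}] r6c5 is down to just 5 ⇒ r6c5=5.
Step 11. [r8c1∈{4,6,7}] in row 8, 7 fits only at r8c1 ⇒ r8c1=7.
Step 12. [r2c8∈{3,6,7,8}] 7 has one home in row 2: r2c8. So r2c8=7.
Step 13. [r6c1∈{2}] only 2 remains possible at r6c1 ⇒ r6c1=2.
Step 14. [r5c8∈{8}] r5c8 has the single candidate 8. So r5c8=8.
Step 15. [r8c7∈{4,6,8}] in row 8, 8 fits only at r8c7 ⇒ r8c7=8.
Step 16. [r8c3∈{4,6}] 4 has one home in row 8: r8c3. So r8c3=4.
Step 17. [r7c1∈{3}] r7c1's peers cover all but 3. So r7c1=3.
Step 18. [r3c8∈{2,3,5,6}] r3c8 is the only open cell in col 8 admitting 3. So r3c8=3.
Step 19. [r9c3∈{2,6}] r9c3 is the only open cell in box 7 admitting 6. So r9c3=6.
Step 20. [r3c9∈{2}] nothing but 2 survives at r3c9 ⇒ r3c9=2.
Step 21. [r3c3∈{1}] r3c3 is down to just 1 ⇒ r3c3=1.
Step 22. [r5c4∈{9}] r5c4's peers cover all but 9, so r5c4=9.
Step 23. [r3c4∈{5}] nothing but 5 survives at r3c4. So r3c4=5.
Step 24. [r1c7∈{1,4,5,6}] 5 has one home in row 1: r1c7. So r1c7=5.
Step 25. [r2c7∈{1,4,6}] across col 7, 1 lands solely at r2c7. So r2c7=1.
Step 26. [r1c6∈{6}] nothing but 6 survives at r1c6 ⇒ r1c6=6.
Step 27. [r2c1∈{4,6,9}] row 2 places 6 nowhere but r2c1. So r2c1=6.
Step 28. [r2c9∈{4,8}] r2c9 is the only open cell in row 2 admitting 4, so r2c9=4.
Step 29. [r7c9∈{9}] nothing but 9 survives at r7c9 ⇒ r7c9=9.
Step 30. [r6c7∈{3,9}] row 6 places 9 nowhere but r6c7, so r6c7=9.
Step 31. [r1c4∈{3}] only 3 remains possible at r1c4. So r1c4=3.
Step 32. [r1c9∈{8}] r1c9 has the single candidate 8 ⇒ r1c9=8.
Step 33. [r7c8∈{2}] only 2 remains possible at r7c8, so r7c8=2.
Step 34. [r1c3∈{2}] r1c3 has the single candidate 2, so r1c3=2.
Step 35. [r7c2∈{1}] r7c2's peers cover all but 1, so r7c2=1.
Step 36. [r4c5∈{4}] nothing but 4 survives at r4c5 ⇒ r4c5=4.
Step 37. [r6c9∈{3}] r6c9's peers cover all but 3 ⇒ r6c9=3.
Step 38. [r7c4∈{7}] r7c4 is down to just 7. So r7c4=7.
Step 39. [r3c7∈{6}] nothing but 6 survives at r3c7 ⇒ r3c7=6.
Step 40. [r2c5∈{8}] only 8 remains possible at r2c5, so r2c5=8.
Step 41. [r7c6∈{5}] r7c6's peers cover all but 5 ⇒ r7c6=5.
Step 42. [r7c7∈{4}] r7c7 is down to just 4. So r7c7=4.
Step 43. [r5c6∈{2}] only 2 remains possible at r5c6, so r5c6=2.
Step 44. [r4c1∈{8}] nothing but 8 survives at r4c1. So r4c1=8.
Step 45. [r9c2∈{2}] r9c2's peers cover all but 2, so r9c2=2.
Step 46. [r1c5∈{1}] r1c5 has the single candidate 1. So r1c5=1.
Step 47. [r1c1∈{4}] nothing but 4 survives at r1c1, so r1c1=4.
Step 48. [r4c8∈{5}] nothing but 5 survives at r4c8 ⇒ r4c8=5.
Step 49. [r3c1∈{9}] only 9 remains possible at r3c1 ⇒ r3c1=9.
Step 50. [r8c8∈{6}] r8c8 has the single candidate 6. So r8c8=6.
Step 51. [r2c3∈{3}] nothing but 3 survives at r2c3, so r2c3=3.
Step 52. [r9c7∈{3}] only 3 remains possible at r9c7 ⇒ r9c7=3.
Step 53. [r2c6∈{9}] r2c6 is down to just 9. So r2c6=9.

Answer: 4 7 2 3 1 6 5 9 8 / 6 5 3 2 8 9 1 7 4 / 9 8 1 5 7 4 6 3 2 / 8 3 9 6 4 7 2 5 1 / 1 4 5 9 3 2 7 8 6 / 2 6 7 8 5 1 9 4 3 / 3 1 8 7 6 5 4 2 9 / 7 9 4 1 2 3 8 6 5 / 5 2 6 4 9 8 3 1 7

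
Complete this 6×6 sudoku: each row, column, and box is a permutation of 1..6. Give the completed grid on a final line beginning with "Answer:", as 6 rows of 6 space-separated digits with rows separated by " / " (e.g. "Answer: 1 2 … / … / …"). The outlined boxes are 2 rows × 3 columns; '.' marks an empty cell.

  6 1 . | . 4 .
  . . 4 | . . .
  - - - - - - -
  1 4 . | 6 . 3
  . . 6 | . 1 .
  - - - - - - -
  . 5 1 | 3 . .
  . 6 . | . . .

Step 1. [r1c3∈{2,3,5}] across row 1, 3 lands solely at r1c3 ⇒ r1c3=3.
Step 2. [r6c3∈{2}] r6c3 is down to just 2 ⇒ r6c3=2.
Step 3. [r2c1∈{2,5}] r2c1 is the only open cell in box 1 admitting 5, so r2c1=5.
Step 4. [r3c5∈{2,5}] row 3 places 2 nowhere but r3c5, so r3c5=2.
Step 5. [r5c6∈{2,4,6}] r5c6 is the only open cell in row 5 admitting 2 ⇒ r5c6=2.
Step 6. [r1c6∈{5}] r1c6's peers cover all but 5 ⇒ r1c6=5.
Step 7. [r4c1∈{2,3}] col 1 places 2 nowhere but r4c1 ⇒ r4c1=2.
Step 8. [r2c6∈{1,6}] col 6 places 6 nowhere but r2c6, so r2c6=6.
Step 9. [r4c6∈{4}] only 4 remains possible at r4c6. So r4c6=4.
Step 10. [r6c4∈{1,4,5}] in col 4, 4 fits only at r6c4 ⇒ r6c4=4.
Step 11. [r2c4∈{1,2}] across row 2, 1 lands solely at r2c4 ⇒ r2c4=1.
Step 12. [r2c5∈{3}] nothing but 3 survives at r2c5 ⇒ r2c5=3.
Step 13. [r2c2∈{2}] only 2 remains possible at r2c2, so r2c2=2.
Step 14. [r1c4∈{2}] r1c4 is down to just 2 ⇒ r1c4=2.
Step 15. [r6c1∈{3}] r6c1's peers cover all but 3 ⇒ r6c1=3.
Step 16. [r5c5∈{6}] nothing but 6 survives at r5c5, so r5c5=6.
Step 17. [r5c1∈{4}] r5c1 has the single candidate 4. So r5c1=4.
Step 18. [r4c2∈{3}] r4c2's peers cover all but 3 ⇒ r4c2=3.
Step 19. [r6c6∈{1}] r6c6 is down to just 1 ⇒ r6c6=1.
Step 20. [r6c5∈{5}] only 5 remains possible at r6c5. So r6c5=5.
Step 21. [r4c4∈{5}] r4c4's peers cover all but 5 ⇒ r4c4=5.
Step 22. [r3c3∈{5}] r3c3 has the single candidate 5. So r3c3=5.

Answer: 6 1 3 2 4 5 / 5 2 4 1 3 6 / 1 4 5 6 2 3 / 2 3 6 5 1 4 / 4 5 1 3 6 2 / 3 6 2 4 5 1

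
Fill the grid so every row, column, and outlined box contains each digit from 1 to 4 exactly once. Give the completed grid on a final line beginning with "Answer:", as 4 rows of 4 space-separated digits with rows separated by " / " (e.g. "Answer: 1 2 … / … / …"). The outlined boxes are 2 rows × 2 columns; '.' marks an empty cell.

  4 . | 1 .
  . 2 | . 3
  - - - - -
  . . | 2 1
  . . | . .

Step 1. [r4c3∈{3,4}] across col 3, 3 lands solely at r4c3 ⇒ r4c3=3.
Step 2. [r3c2∈{3,4}] 4 has one home in row 3: r3c2 ⇒ r3c2=4.
Step 3. [r4c1∈{1,2}] across row 4, 2 lands solely at r4c1. So r4c1=2.
Step 4. [r4c4∈{4}] only 4 remains possible at r4c4. So r4c4=4.
Step 5. [r1c2∈{3}] r1c2 is down to just 3 ⇒ r1c2=3.
Step 6. [r4c2∈{1}] r4c2 has the single candidate 1. So r4c2=1.
Step 7. [r2c1∈{1}] r2c1's peers cover all but 1 ⇒ r2c1=1.
Step 8. [r3c1∈{3}] r3c1 has the single candidate 3 ⇒ r3c1=3.
Step 9. [r2c3∈{4}] r2c3 has the single candidate 4 ⇒ r2c3=4.
Step 10. [r1c4∈{2}] nothing but 2 survives at r1c4, so r1c4=2.

Answer: 4 3 1 2 / 1 2 4 3 / 3 4 2 1 / 2 1 3 4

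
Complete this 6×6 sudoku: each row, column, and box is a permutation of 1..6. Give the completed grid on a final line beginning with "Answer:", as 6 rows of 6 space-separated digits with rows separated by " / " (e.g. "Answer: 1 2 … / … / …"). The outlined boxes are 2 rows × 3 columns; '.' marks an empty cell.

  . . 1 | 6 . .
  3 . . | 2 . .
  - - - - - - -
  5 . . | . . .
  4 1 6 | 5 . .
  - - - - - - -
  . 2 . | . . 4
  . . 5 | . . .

Step 1. [r3c2∈{3}] r3c2 has the single candidate 3 ⇒ r3c2=3.
Step 2. [r5c5∈{1,3,5,6}] in row 5, 5 fits only at r5c5. So r5c5=5.
Step 3. [r2c3∈{4}] nothing but 4 survives at r2c3. So r2c3=4.
Step 4. [r2c5∈{1}] nothing but 1 survives at r2c5 ⇒ r2c5=1.
Step 5. [r5c1∈{1,6}] row 5 places 6 nowhere but r5c1, so r5c1=6.
Step 6. [r5c4∈{1,3}] across row 5, 1 lands solely at r5c4, so r5c4=1.
Step 7. [r6c4∈{3}] only 3 remains possible at r6c4 ⇒ r6c4=3.
Step 8. [r1c2∈{5}] r1c2 is down to just 5, so r1c2=5.
Step 9. [r3c6∈{1,2,6}] 1 has one home in row 3: r3c6 ⇒ r3c6=1.
Step 10. [r3c5∈{2,4,6}] r3c5 is the only open cell in row 3 admitting 6, so r3c5=6.
Step 11. [r1c6∈{3}] r1c6 is down to just 3, so r1c6=3.
Step 12. [r6c5∈{2}] r6c5 is down to just 2, so r6c5=2.
Step 13. [r1c5∈{4}] only 4 remains possible at r1c5 ⇒ r1c5=4.
Step 14. [r5c3∈{3}] r5c3 has the single candidate 3, so r5c3=3.
Step 15. [r3c3∈{2}] nothing but 2 survives at r3c3 ⇒ r3c3=2.
Step 16. [r3c4∈{4}] r3c4 has the single candidate 4, so r3c4=4.
Step 17. [r6c1∈{1}] only 1 remains possible at r6c1 ⇒ r6c1=1.
Step 18. [r4c6∈{2}] r4c6 is down to just 2 ⇒ r4c6=2.
Step 19. [r2c2∈{6}] r2c2 has the single candidate 6. So r2c2=6.
Step 20. [r1c1∈{2}] only 2 remains possible at r1c1. So r1c1=2.
Step 21. [r4c5∈{3}] r4c5 is down to just 3 ⇒ r4c5=3.
Step 22. [r6c6∈{6}] nothing but 6 survives at r6c6 ⇒ r6c6=6.
Step 23. [r6c2∈{4}] nothing but 4 survives at r6c2, so r6c2=4.
Step 24. [r2c6∈{5}] r2c6's peers cover all but 5 ⇒ r2c6=5.

Answer: 2 5 1 6 4 3 / 3 6 4 2 1 5 / 5 3 2 4 6 1 / 4 1 6 5 3 2 / 6 2 3 1 5 4 / 1 4 5 3 2 6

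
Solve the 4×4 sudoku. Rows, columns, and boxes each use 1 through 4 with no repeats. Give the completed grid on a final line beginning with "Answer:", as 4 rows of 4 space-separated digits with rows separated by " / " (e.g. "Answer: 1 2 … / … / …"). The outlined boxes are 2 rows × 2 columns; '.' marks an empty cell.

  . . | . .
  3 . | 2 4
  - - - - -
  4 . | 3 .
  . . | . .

Step 1. [r1c3∈{1}] r1c3 is down to just 1 ⇒ r1c3=1.
Step 2. [r4c1∈{1,2}] col 1 places 1 nowhere but r4c1 ⇒ r4c1=1.
Step 3. [r3c2∈{2}] r3c2's peers cover all but 2. So r3c2=2.
Step 4. [r2c2∈{1}] nothing but 1 survives at r2c2. So r2c2=1.
Step 5. [r1c2∈{4}] nothing but 4 survives at r1c2 ⇒ r1c2=4.
Step 6. [r1c4∈{3}] r1c4 is down to just 3. So r1c4=3.
Step 7. [r4c3∈{4}] r4c3's peers cover all but 4 ⇒ r4c3=4.
Step 8. [r4c4∈{2}] r4c4 has the single candidate 2. So r4c4=2.
Step 9. [r3c4∈{1}] r3c4 has the single candidate 1 ⇒ r3c4=1.
Step 10. [r1c1∈{2}] r1c1 has the single candidate 2, so r1c1=2.
Step 11. [r4c2∈{3}] nothing but 3 survives at r4c2, so r4c2=3.

Answer: 2 4 1 3 / 3 1 2 4 / 4 2 3 1 / 1 3 4 2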